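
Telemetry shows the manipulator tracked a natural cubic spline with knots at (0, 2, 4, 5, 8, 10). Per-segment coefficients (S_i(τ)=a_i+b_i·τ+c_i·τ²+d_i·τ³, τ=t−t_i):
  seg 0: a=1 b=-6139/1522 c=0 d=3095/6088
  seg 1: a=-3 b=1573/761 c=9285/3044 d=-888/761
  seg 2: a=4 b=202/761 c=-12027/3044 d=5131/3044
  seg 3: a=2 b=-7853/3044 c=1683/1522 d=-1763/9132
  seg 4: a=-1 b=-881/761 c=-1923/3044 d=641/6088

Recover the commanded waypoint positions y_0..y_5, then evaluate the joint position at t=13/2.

y_0 = S_0(0) = a_0 = 1
y_1 = S_1(0) = a_1 = -3
y_2 = S_2(0) = a_2 = 4
y_3 = S_3(0) = a_3 = 2
y_4 = S_4(0) = a_4 = -1
y_5 = S_4(2) = -5
t_q=13/2 is in segment 3 (τ=3/2); S_3(τ)=-811/24352

y_0=1 y_1=-3 y_2=4 y_3=2 y_4=-1 y_5=-5
S(13/2) = -811/24352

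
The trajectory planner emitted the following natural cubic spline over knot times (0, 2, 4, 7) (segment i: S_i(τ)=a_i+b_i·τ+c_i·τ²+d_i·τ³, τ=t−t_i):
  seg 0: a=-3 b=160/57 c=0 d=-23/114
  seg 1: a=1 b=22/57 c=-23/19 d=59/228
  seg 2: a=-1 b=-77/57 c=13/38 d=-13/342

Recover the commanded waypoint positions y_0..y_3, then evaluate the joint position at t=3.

y_0 = S_0(0) = a_0 = -3
y_1 = S_1(0) = a_1 = 1
y_2 = S_2(0) = a_2 = -1
y_3 = S_2(3) = -3
t_q=3 is in segment 1 (τ=1); S_1(τ)=33/76

y_0=-3 y_1=1 y_2=-1 y_3=-3
S(3) = 33/76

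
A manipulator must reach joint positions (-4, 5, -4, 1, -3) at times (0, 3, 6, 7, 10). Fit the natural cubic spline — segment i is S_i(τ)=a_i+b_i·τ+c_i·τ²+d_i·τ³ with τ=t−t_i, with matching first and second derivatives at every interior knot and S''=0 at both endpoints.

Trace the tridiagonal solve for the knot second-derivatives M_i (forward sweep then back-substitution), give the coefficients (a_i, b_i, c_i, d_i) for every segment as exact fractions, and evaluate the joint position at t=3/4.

  seg 0: a=-4 b=67/12 c=0 d=-31/108
  seg 1: a=5 b=-13/6 c=-31/12 d=83/108
  seg 2: a=-4 b=37/12 c=13/3 d=-29/12
  seg 3: a=1 b=9/2 c=-35/12 d=35/108
S(3/4) = 17/256

Δ: Δ0=3, Δ1=-3, Δ2=5, Δ3=-4/3
row 1: diag=12, rhs=-36; c'=1/4, d'=-3
row 2: denom=8−3·1/4=29/4; d'=(48−3·-3)/(29/4)=228/29
row 3: denom=8−1·4/29=228/29; d'=(-38−1·228/29)/(228/29)=-35/6
back: M3=-35/6
back: M2=228/29−4/29·-35/6=26/3
back: M1=-3−1/4·26/3=-31/6
M: M0=0, M1=-31/6, M2=26/3, M3=-35/6, M4=0
seg 0: a=-4, c=M0/2=0, d=(M1−M0)/(6·3)=-31/108, b=Δ0−h0·(2M0+M1)/6=67/12
seg 1: a=5, c=M1/2=-31/12, d=(M2−M1)/(6·3)=83/108, b=Δ1−h1·(2M1+M2)/6=-13/6
seg 2: a=-4, c=M2/2=13/3, d=(M3−M2)/(6·1)=-29/12, b=Δ2−h2·(2M2+M3)/6=37/12
seg 3: a=1, c=M3/2=-35/12, d=(M4−M3)/(6·3)=35/108, b=Δ3−h3·(2M3+M4)/6=9/2
t_q=3/4 → seg 0, τ=3/4; S=-4+67/12·τ+0·τ²+-31/108·τ³=17/256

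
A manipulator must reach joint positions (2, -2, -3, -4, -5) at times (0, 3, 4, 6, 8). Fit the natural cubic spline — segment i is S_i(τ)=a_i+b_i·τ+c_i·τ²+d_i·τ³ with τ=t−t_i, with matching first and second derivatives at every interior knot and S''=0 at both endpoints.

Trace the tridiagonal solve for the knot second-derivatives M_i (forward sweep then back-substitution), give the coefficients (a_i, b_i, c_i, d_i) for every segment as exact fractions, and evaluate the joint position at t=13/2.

Δ: Δ0=-4/3, Δ1=-1, Δ2=-1/2, Δ3=-1/2
row 1: diag=8, rhs=2; c'=1/8, d'=1/4
row 2: denom=6−1·1/8=47/8; d'=(3−1·1/4)/(47/8)=22/47
row 3: denom=8−2·16/47=344/47; d'=(0−2·22/47)/(344/47)=-11/86
back: M3=-11/86
back: M2=22/47−16/47·-11/86=22/43
back: M1=1/4−1/8·22/43=8/43
M: M0=0, M1=8/43, M2=22/43, M3=-11/86, M4=0
seg 0: a=2, c=M0/2=0, d=(M1−M0)/(6·3)=4/387, b=Δ0−h0·(2M0+M1)/6=-184/129
seg 1: a=-2, c=M1/2=4/43, d=(M2−M1)/(6·1)=7/129, b=Δ1−h1·(2M1+M2)/6=-148/129
seg 2: a=-3, c=M2/2=11/43, d=(M3−M2)/(6·2)=-55/1032, b=Δ2−h2·(2M2+M3)/6=-103/129
seg 3: a=-4, c=M3/2=-11/172, d=(M4−M3)/(6·2)=11/1032, b=Δ3−h3·(2M3+M4)/6=-107/258
t_q=13/2 → seg 3, τ=1/2; S=-4+-107/258·τ+-11/172·τ²+11/1032·τ³=-11619/2752

  seg 0: a=2 b=-184/129 c=0 d=4/387
  seg 1: a=-2 b=-148/129 c=4/43 d=7/129
  seg 2: a=-3 b=-103/129 c=11/43 d=-55/1032
  seg 3: a=-4 b=-107/258 c=-11/172 d=11/1032
S(13/2) = -11619/2752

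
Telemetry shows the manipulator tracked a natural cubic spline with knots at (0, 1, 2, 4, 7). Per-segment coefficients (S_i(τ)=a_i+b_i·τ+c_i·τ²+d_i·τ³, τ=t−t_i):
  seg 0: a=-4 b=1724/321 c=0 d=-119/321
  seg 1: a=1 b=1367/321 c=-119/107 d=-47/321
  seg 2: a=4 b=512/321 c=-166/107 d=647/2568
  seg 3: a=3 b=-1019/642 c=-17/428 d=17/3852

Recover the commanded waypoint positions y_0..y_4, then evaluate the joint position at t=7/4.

y_0=-4 y_1=1 y_2=4 y_3=3 y_4=-2
S(7/4) = 24013/6848

y_0 = S_0(0) = a_0 = -4
y_1 = S_1(0) = a_1 = 1
y_2 = S_2(0) = a_2 = 4
y_3 = S_3(0) = a_3 = 3
y_4 = S_3(3) = -2
t_q=7/4 is in segment 1 (τ=3/4); S_1(τ)=24013/6848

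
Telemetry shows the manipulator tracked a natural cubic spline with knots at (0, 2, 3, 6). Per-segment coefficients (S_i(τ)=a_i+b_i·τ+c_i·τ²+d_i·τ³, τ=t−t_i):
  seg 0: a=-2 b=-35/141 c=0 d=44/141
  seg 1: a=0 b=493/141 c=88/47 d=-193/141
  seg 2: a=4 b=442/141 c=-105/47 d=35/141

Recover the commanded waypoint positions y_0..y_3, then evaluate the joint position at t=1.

y_0=-2 y_1=0 y_2=4 y_3=0
S(1) = -91/47

y_0 = S_0(0) = a_0 = -2
y_1 = S_1(0) = a_1 = 0
y_2 = S_2(0) = a_2 = 4
y_3 = S_2(3) = 0
t_q=1 is in segment 0 (τ=1); S_0(τ)=-91/47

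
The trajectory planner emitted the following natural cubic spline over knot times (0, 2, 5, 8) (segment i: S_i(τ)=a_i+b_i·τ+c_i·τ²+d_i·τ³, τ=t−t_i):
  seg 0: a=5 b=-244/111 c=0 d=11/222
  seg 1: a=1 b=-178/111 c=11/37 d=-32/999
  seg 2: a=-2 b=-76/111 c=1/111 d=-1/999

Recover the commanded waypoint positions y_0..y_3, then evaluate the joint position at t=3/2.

y_0 = S_0(0) = a_0 = 5
y_1 = S_1(0) = a_1 = 1
y_2 = S_2(0) = a_2 = -2
y_3 = S_2(3) = -4
t_q=3/2 is in segment 0 (τ=3/2); S_0(τ)=1107/592

y_0=5 y_1=1 y_2=-2 y_3=-4
S(3/2) = 1107/592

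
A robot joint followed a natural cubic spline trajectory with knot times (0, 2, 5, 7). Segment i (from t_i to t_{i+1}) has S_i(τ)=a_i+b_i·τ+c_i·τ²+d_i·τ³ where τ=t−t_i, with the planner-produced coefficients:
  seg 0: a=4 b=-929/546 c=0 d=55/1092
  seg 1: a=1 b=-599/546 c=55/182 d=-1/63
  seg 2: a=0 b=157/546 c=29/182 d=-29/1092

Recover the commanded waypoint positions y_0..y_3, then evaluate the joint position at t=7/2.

y_0 = S_0(0) = a_0 = 4
y_1 = S_1(0) = a_1 = 1
y_2 = S_2(0) = a_2 = 0
y_3 = S_2(2) = 1
t_q=7/2 is in segment 1 (τ=3/2); S_1(τ)=-1/52

y_0=4 y_1=1 y_2=0 y_3=1
S(7/2) = -1/52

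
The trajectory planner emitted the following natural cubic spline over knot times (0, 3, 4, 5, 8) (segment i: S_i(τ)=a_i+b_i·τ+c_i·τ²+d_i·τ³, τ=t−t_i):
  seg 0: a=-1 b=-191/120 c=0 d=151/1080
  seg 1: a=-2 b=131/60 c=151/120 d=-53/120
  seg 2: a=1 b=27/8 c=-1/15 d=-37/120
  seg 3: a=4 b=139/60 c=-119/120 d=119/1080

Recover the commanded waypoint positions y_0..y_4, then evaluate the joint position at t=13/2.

y_0 = S_0(0) = a_0 = -1
y_1 = S_1(0) = a_1 = -2
y_2 = S_2(0) = a_2 = 1
y_3 = S_3(0) = a_3 = 4
y_4 = S_3(3) = 5
t_q=13/2 is in segment 3 (τ=3/2); S_3(τ)=1797/320

y_0=-1 y_1=-2 y_2=1 y_3=4 y_4=5
S(13/2) = 1797/320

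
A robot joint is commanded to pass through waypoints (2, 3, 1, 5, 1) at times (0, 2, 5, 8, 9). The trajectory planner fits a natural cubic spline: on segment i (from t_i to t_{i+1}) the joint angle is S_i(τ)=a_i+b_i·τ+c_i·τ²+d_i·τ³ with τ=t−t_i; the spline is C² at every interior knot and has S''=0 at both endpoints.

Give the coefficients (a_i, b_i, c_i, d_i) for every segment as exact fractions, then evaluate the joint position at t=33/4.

  seg 0: a=2 b=397/399 c=0 d=-395/3192
  seg 1: a=3 b=-391/798 c=-395/532 d=1091/4788
  seg 2: a=1 b=1927/1596 c=174/133 d=-2021/4788
  seg 3: a=5 b=-1867/798 c=-1325/532 d=1325/1596
S(33/4) = 20781/4864

Δ: Δ0=1/2, Δ1=-2/3, Δ2=4/3, Δ3=-4
row 1: diag=10, rhs=-7; c'=3/10, d'=-7/10
row 2: denom=12−3·3/10=111/10; d'=(12−3·-7/10)/(111/10)=47/37
row 3: denom=8−3·10/37=266/37; d'=(-32−3·47/37)/(266/37)=-1325/266
back: M3=-1325/266
back: M2=47/37−10/37·-1325/266=348/133
back: M1=-7/10−3/10·348/133=-395/266
M: M0=0, M1=-395/266, M2=348/133, M3=-1325/266, M4=0
seg 0: a=2, c=M0/2=0, d=(M1−M0)/(6·2)=-395/3192, b=Δ0−h0·(2M0+M1)/6=397/399
seg 1: a=3, c=M1/2=-395/532, d=(M2−M1)/(6·3)=1091/4788, b=Δ1−h1·(2M1+M2)/6=-391/798
seg 2: a=1, c=M2/2=174/133, d=(M3−M2)/(6·3)=-2021/4788, b=Δ2−h2·(2M2+M3)/6=1927/1596
seg 3: a=5, c=M3/2=-1325/532, d=(M4−M3)/(6·1)=1325/1596, b=Δ3−h3·(2M3+M4)/6=-1867/798
t_q=33/4 → seg 3, τ=1/4; S=5+-1867/798·τ+-1325/532·τ²+1325/1596·τ³=20781/4864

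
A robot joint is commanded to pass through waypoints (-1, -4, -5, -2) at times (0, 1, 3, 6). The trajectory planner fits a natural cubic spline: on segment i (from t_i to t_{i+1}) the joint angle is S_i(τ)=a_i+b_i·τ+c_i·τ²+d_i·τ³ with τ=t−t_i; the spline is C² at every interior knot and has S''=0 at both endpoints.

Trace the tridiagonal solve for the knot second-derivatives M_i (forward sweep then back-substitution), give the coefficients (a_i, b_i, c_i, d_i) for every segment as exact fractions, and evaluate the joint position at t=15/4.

  seg 0: a=-1 b=-95/28 c=0 d=11/28
  seg 1: a=-4 b=-31/14 c=33/28 d=-9/56
  seg 2: a=-5 b=4/7 c=3/14 d=-1/42
S(15/4) = -571/128

Δ: Δ0=-3, Δ1=-1/2, Δ2=1
row 1: diag=6, rhs=15; c'=1/3, d'=5/2
row 2: denom=10−2·1/3=28/3; d'=(9−2·5/2)/(28/3)=3/7
back: M2=3/7
back: M1=5/2−1/3·3/7=33/14
M: M0=0, M1=33/14, M2=3/7, M3=0
seg 0: a=-1, c=M0/2=0, d=(M1−M0)/(6·1)=11/28, b=Δ0−h0·(2M0+M1)/6=-95/28
seg 1: a=-4, c=M1/2=33/28, d=(M2−M1)/(6·2)=-9/56, b=Δ1−h1·(2M1+M2)/6=-31/14
seg 2: a=-5, c=M2/2=3/14, d=(M3−M2)/(6·3)=-1/42, b=Δ2−h2·(2M2+M3)/6=4/7
t_q=15/4 → seg 2, τ=3/4; S=-5+4/7·τ+3/14·τ²+-1/42·τ³=-571/128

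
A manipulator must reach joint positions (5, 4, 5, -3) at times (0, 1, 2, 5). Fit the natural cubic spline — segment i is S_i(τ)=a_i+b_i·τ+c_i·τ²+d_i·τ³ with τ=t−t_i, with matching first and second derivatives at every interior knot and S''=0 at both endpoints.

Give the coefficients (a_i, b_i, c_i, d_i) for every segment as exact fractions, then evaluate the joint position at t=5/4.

  seg 0: a=5 b=-152/93 c=0 d=59/93
  seg 1: a=4 b=25/93 c=59/31 d=-109/93
  seg 2: a=5 b=52/93 c=-50/31 d=50/279
S(5/4) = 8269/1984

Δ: Δ0=-1, Δ1=1, Δ2=-8/3
row 1: diag=4, rhs=12; c'=1/4, d'=3
row 2: denom=8−1·1/4=31/4; d'=(-22−1·3)/(31/4)=-100/31
back: M2=-100/31
back: M1=3−1/4·-100/31=118/31
M: M0=0, M1=118/31, M2=-100/31, M3=0
seg 0: a=5, c=M0/2=0, d=(M1−M0)/(6·1)=59/93, b=Δ0−h0·(2M0+M1)/6=-152/93
seg 1: a=4, c=M1/2=59/31, d=(M2−M1)/(6·1)=-109/93, b=Δ1−h1·(2M1+M2)/6=25/93
seg 2: a=5, c=M2/2=-50/31, d=(M3−M2)/(6·3)=50/279, b=Δ2−h2·(2M2+M3)/6=52/93
t_q=5/4 → seg 1, τ=1/4; S=4+25/93·τ+59/31·τ²+-109/93·τ³=8269/1984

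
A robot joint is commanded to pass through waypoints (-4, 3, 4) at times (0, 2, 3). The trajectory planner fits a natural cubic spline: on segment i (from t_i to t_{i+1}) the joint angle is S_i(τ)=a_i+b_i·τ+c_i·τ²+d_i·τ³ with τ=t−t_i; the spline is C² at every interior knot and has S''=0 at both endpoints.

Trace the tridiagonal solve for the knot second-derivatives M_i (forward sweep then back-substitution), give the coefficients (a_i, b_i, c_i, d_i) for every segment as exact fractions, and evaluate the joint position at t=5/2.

Δ: Δ0=7/2, Δ1=1
row 1: diag=6, rhs=-15; c'=1/6, d'=-5/2
back: M1=-5/2
M: M0=0, M1=-5/2, M2=0
seg 0: a=-4, c=M0/2=0, d=(M1−M0)/(6·2)=-5/24, b=Δ0−h0·(2M0+M1)/6=13/3
seg 1: a=3, c=M1/2=-5/4, d=(M2−M1)/(6·1)=5/12, b=Δ1−h1·(2M1+M2)/6=11/6
t_q=5/2 → seg 1, τ=1/2; S=3+11/6·τ+-5/4·τ²+5/12·τ³=117/32

  seg 0: a=-4 b=13/3 c=0 d=-5/24
  seg 1: a=3 b=11/6 c=-5/4 d=5/12
S(5/2) = 117/32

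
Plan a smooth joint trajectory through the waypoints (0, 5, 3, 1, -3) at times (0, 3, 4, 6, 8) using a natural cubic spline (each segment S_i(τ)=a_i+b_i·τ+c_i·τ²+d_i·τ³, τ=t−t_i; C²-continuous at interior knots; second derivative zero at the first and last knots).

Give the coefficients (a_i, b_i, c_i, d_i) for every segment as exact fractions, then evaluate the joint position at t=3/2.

  seg 0: a=0 b=1631/516 c=0 d=-257/1548
  seg 1: a=5 b=-341/258 c=-257/172 d=421/516
  seg 2: a=3 b=-961/516 c=41/43 d=-539/2064
  seg 3: a=1 b=-305/258 c=-211/344 d=211/2064
S(3/2) = 5753/1376

Δ: Δ0=5/3, Δ1=-2, Δ2=-1, Δ3=-2
row 1: diag=8, rhs=-22; c'=1/8, d'=-11/4
row 2: denom=6−1·1/8=47/8; d'=(6−1·-11/4)/(47/8)=70/47
row 3: denom=8−2·16/47=344/47; d'=(-6−2·70/47)/(344/47)=-211/172
back: M3=-211/172
back: M2=70/47−16/47·-211/172=82/43
back: M1=-11/4−1/8·82/43=-257/86
M: M0=0, M1=-257/86, M2=82/43, M3=-211/172, M4=0
seg 0: a=0, c=M0/2=0, d=(M1−M0)/(6·3)=-257/1548, b=Δ0−h0·(2M0+M1)/6=1631/516
seg 1: a=5, c=M1/2=-257/172, d=(M2−M1)/(6·1)=421/516, b=Δ1−h1·(2M1+M2)/6=-341/258
seg 2: a=3, c=M2/2=41/43, d=(M3−M2)/(6·2)=-539/2064, b=Δ2−h2·(2M2+M3)/6=-961/516
seg 3: a=1, c=M3/2=-211/344, d=(M4−M3)/(6·2)=211/2064, b=Δ3−h3·(2M3+M4)/6=-305/258
t_q=3/2 → seg 0, τ=3/2; S=0+1631/516·τ+0·τ²+-257/1548·τ³=5753/1376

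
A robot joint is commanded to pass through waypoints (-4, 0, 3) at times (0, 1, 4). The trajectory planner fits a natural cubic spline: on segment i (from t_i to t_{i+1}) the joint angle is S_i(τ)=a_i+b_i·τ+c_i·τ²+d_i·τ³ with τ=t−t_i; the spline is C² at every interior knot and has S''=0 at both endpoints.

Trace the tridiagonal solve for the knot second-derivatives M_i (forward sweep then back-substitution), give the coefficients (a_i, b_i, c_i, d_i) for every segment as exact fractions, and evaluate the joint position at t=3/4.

Δ: Δ0=4, Δ1=1
row 1: diag=8, rhs=-18; c'=3/8, d'=-9/4
back: M1=-9/4
M: M0=0, M1=-9/4, M2=0
seg 0: a=-4, c=M0/2=0, d=(M1−M0)/(6·1)=-3/8, b=Δ0−h0·(2M0+M1)/6=35/8
seg 1: a=0, c=M1/2=-9/8, d=(M2−M1)/(6·3)=1/8, b=Δ1−h1·(2M1+M2)/6=13/4
t_q=3/4 → seg 0, τ=3/4; S=-4+35/8·τ+0·τ²+-3/8·τ³=-449/512

  seg 0: a=-4 b=35/8 c=0 d=-3/8
  seg 1: a=0 b=13/4 c=-9/8 d=1/8
S(3/4) = -449/512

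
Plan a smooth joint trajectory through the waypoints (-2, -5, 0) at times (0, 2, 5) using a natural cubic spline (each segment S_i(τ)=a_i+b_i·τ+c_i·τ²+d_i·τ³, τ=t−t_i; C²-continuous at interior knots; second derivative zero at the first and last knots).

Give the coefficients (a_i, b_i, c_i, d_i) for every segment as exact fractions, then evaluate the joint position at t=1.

  seg 0: a=-2 b=-32/15 c=0 d=19/120
  seg 1: a=-5 b=-7/30 c=19/20 d=-19/180
S(1) = -159/40

Δ: Δ0=-3/2, Δ1=5/3
row 1: diag=10, rhs=19; c'=3/10, d'=19/10
back: M1=19/10
M: M0=0, M1=19/10, M2=0
seg 0: a=-2, c=M0/2=0, d=(M1−M0)/(6·2)=19/120, b=Δ0−h0·(2M0+M1)/6=-32/15
seg 1: a=-5, c=M1/2=19/20, d=(M2−M1)/(6·3)=-19/180, b=Δ1−h1·(2M1+M2)/6=-7/30
t_q=1 → seg 0, τ=1; S=-2+-32/15·τ+0·τ²+19/120·τ³=-159/40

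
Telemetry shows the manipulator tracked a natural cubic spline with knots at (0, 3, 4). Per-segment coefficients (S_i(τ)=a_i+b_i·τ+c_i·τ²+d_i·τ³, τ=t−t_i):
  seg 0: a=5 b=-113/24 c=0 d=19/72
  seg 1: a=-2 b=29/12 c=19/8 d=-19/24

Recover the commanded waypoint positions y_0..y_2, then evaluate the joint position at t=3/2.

y_0 = S_0(0) = a_0 = 5
y_1 = S_1(0) = a_1 = -2
y_2 = S_1(1) = 2
t_q=3/2 is in segment 0 (τ=3/2); S_0(τ)=-75/64

y_0=5 y_1=-2 y_2=2
S(3/2) = -75/64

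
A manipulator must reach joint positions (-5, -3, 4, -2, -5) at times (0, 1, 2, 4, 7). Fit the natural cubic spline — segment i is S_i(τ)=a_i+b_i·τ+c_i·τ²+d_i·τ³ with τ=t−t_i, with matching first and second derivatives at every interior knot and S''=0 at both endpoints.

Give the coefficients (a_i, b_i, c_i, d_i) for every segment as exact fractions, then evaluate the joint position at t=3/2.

Δ: Δ0=2, Δ1=7, Δ2=-3, Δ3=-1
row 1: diag=4, rhs=30; c'=1/4, d'=15/2
row 2: denom=6−1·1/4=23/4; d'=(-60−1·15/2)/(23/4)=-270/23
row 3: denom=10−2·8/23=214/23; d'=(12−2·-270/23)/(214/23)=408/107
back: M3=408/107
back: M2=-270/23−8/23·408/107=-1398/107
back: M1=15/2−1/4·-1398/107=1152/107
M: M0=0, M1=1152/107, M2=-1398/107, M3=408/107, M4=0
seg 0: a=-5, c=M0/2=0, d=(M1−M0)/(6·1)=192/107, b=Δ0−h0·(2M0+M1)/6=22/107
seg 1: a=-3, c=M1/2=576/107, d=(M2−M1)/(6·1)=-425/107, b=Δ1−h1·(2M1+M2)/6=598/107
seg 2: a=4, c=M2/2=-699/107, d=(M3−M2)/(6·2)=301/214, b=Δ2−h2·(2M2+M3)/6=475/107
seg 3: a=-2, c=M3/2=204/107, d=(M4−M3)/(6·3)=-68/321, b=Δ3−h3·(2M3+M4)/6=-515/107
t_q=3/2 → seg 1, τ=1/2; S=-3+598/107·τ+576/107·τ²+-425/107·τ³=551/856

  seg 0: a=-5 b=22/107 c=0 d=192/107
  seg 1: a=-3 b=598/107 c=576/107 d=-425/107
  seg 2: a=4 b=475/107 c=-699/107 d=301/214
  seg 3: a=-2 b=-515/107 c=204/107 d=-68/321
S(3/2) = 551/856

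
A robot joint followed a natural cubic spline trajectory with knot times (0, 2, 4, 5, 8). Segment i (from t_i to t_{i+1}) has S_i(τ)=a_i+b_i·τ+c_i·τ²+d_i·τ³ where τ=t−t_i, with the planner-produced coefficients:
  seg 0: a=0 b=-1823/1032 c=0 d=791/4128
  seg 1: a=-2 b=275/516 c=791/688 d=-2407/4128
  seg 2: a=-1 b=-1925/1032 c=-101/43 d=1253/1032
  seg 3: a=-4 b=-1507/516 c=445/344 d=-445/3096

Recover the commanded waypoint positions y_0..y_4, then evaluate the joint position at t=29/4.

y_0=0 y_1=-2 y_2=-1 y_3=-4 y_4=-5
S(29/4) = -124601/22016

y_0 = S_0(0) = a_0 = 0
y_1 = S_1(0) = a_1 = -2
y_2 = S_2(0) = a_2 = -1
y_3 = S_3(0) = a_3 = -4
y_4 = S_3(3) = -5
t_q=29/4 is in segment 3 (τ=9/4); S_3(τ)=-124601/22016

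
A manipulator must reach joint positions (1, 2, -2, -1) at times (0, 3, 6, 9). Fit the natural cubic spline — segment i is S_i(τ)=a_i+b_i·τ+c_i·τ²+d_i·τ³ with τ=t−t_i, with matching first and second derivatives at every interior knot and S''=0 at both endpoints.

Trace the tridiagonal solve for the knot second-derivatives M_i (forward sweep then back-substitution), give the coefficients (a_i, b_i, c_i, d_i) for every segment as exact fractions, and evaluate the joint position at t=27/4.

Δ: Δ0=1/3, Δ1=-4/3, Δ2=1/3
row 1: diag=12, rhs=-10; c'=1/4, d'=-5/6
row 2: denom=12−3·1/4=45/4; d'=(10−3·-5/6)/(45/4)=10/9
back: M2=10/9
back: M1=-5/6−1/4·10/9=-10/9
M: M0=0, M1=-10/9, M2=10/9, M3=0
seg 0: a=1, c=M0/2=0, d=(M1−M0)/(6·3)=-5/81, b=Δ0−h0·(2M0+M1)/6=8/9
seg 1: a=2, c=M1/2=-5/9, d=(M2−M1)/(6·3)=10/81, b=Δ1−h1·(2M1+M2)/6=-7/9
seg 2: a=-2, c=M2/2=5/9, d=(M3−M2)/(6·3)=-5/81, b=Δ2−h2·(2M2+M3)/6=-7/9
t_q=27/4 → seg 2, τ=3/4; S=-2+-7/9·τ+5/9·τ²+-5/81·τ³=-147/64

  seg 0: a=1 b=8/9 c=0 d=-5/81
  seg 1: a=2 b=-7/9 c=-5/9 d=10/81
  seg 2: a=-2 b=-7/9 c=5/9 d=-5/81
S(27/4) = -147/64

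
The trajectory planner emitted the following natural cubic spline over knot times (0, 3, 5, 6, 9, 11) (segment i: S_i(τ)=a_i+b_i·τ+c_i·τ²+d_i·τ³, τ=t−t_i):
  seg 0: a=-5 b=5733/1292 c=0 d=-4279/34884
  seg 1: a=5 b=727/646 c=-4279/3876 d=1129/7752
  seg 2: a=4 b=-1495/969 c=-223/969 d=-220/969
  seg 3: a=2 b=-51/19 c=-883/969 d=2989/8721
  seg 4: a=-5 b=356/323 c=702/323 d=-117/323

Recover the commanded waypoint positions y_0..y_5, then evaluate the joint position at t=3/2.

y_0=-5 y_1=5 y_2=4 y_3=2 y_4=-5 y_5=3
S(3/2) = 12837/10336

y_0 = S_0(0) = a_0 = -5
y_1 = S_1(0) = a_1 = 5
y_2 = S_2(0) = a_2 = 4
y_3 = S_3(0) = a_3 = 2
y_4 = S_4(0) = a_4 = -5
y_5 = S_4(2) = 3
t_q=3/2 is in segment 0 (τ=3/2); S_0(τ)=12837/10336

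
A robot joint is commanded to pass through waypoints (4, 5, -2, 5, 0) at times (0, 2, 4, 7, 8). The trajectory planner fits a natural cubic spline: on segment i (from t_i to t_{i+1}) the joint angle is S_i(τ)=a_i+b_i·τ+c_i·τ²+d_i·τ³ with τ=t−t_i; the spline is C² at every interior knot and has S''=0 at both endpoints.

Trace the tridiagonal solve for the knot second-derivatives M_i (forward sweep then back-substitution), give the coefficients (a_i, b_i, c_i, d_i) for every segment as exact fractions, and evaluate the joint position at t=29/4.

Δ: Δ0=1/2, Δ1=-7/2, Δ2=7/3, Δ3=-5
row 1: diag=8, rhs=-24; c'=1/4, d'=-3
row 2: denom=10−2·1/4=19/2; d'=(35−2·-3)/(19/2)=82/19
row 3: denom=8−3·6/19=134/19; d'=(-44−3·82/19)/(134/19)=-541/67
back: M3=-541/67
back: M2=82/19−6/19·-541/67=460/67
back: M1=-3−1/4·460/67=-316/67
M: M0=0, M1=-316/67, M2=460/67, M3=-541/67, M4=0
seg 0: a=4, c=M0/2=0, d=(M1−M0)/(6·2)=-79/201, b=Δ0−h0·(2M0+M1)/6=833/402
seg 1: a=5, c=M1/2=-158/67, d=(M2−M1)/(6·2)=194/201, b=Δ1−h1·(2M1+M2)/6=-1063/402
seg 2: a=-2, c=M2/2=230/67, d=(M3−M2)/(6·3)=-1001/1206, b=Δ2−h2·(2M2+M3)/6=-199/402
seg 3: a=5, c=M3/2=-541/134, d=(M4−M3)/(6·1)=541/402, b=Δ3−h3·(2M3+M4)/6=-464/201
t_q=29/4 → seg 3, τ=1/4; S=5+-464/201·τ+-541/134·τ²+541/402·τ³=35947/8576

  seg 0: a=4 b=833/402 c=0 d=-79/201
  seg 1: a=5 b=-1063/402 c=-158/67 d=194/201
  seg 2: a=-2 b=-199/402 c=230/67 d=-1001/1206
  seg 3: a=5 b=-464/201 c=-541/134 d=541/402
S(29/4) = 35947/8576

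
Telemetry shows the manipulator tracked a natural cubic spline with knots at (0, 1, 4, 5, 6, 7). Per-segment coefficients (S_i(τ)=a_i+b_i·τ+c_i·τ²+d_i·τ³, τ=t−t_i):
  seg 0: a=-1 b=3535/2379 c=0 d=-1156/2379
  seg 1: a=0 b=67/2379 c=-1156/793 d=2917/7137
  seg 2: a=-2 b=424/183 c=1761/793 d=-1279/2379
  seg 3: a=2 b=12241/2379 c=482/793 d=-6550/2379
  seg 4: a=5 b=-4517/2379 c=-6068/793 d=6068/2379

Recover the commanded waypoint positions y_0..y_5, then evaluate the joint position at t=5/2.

y_0 = S_0(0) = a_0 = -1
y_1 = S_1(0) = a_1 = 0
y_2 = S_2(0) = a_2 = -2
y_3 = S_3(0) = a_3 = 2
y_4 = S_4(0) = a_4 = 5
y_5 = S_4(1) = -2
t_q=5/2 is in segment 1 (τ=3/2); S_1(τ)=-11789/6344

y_0=-1 y_1=0 y_2=-2 y_3=2 y_4=5 y_5=-2
S(5/2) = -11789/6344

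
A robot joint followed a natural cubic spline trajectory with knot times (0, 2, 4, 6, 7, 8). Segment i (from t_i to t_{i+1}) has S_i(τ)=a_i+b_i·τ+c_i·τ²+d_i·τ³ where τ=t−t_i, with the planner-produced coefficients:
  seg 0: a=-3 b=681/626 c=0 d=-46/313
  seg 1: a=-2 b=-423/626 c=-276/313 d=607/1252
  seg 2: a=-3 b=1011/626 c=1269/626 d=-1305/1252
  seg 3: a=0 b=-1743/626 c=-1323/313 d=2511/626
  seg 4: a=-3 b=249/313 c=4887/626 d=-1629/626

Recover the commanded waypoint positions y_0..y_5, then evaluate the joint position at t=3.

y_0=-3 y_1=-2 y_2=-3 y_3=0 y_4=-3 y_5=3
S(3) = -3847/1252

y_0 = S_0(0) = a_0 = -3
y_1 = S_1(0) = a_1 = -2
y_2 = S_2(0) = a_2 = -3
y_3 = S_3(0) = a_3 = 0
y_4 = S_4(0) = a_4 = -3
y_5 = S_4(1) = 3
t_q=3 is in segment 1 (τ=1); S_1(τ)=-3847/1252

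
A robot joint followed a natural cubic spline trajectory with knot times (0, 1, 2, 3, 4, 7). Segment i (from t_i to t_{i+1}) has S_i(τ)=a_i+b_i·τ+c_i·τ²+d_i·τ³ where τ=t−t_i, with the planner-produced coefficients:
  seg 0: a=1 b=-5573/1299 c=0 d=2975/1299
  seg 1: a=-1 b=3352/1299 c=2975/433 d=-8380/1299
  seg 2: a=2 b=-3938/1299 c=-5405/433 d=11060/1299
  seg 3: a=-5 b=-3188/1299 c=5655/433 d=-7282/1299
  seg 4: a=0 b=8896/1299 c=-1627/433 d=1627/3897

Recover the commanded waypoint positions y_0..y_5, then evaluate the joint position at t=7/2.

y_0=1 y_1=-1 y_2=2 y_3=-5 y_4=0 y_5=-2
S(7/2) = -1586/433

y_0 = S_0(0) = a_0 = 1
y_1 = S_1(0) = a_1 = -1
y_2 = S_2(0) = a_2 = 2
y_3 = S_3(0) = a_3 = -5
y_4 = S_4(0) = a_4 = 0
y_5 = S_4(3) = -2
t_q=7/2 is in segment 3 (τ=1/2); S_3(τ)=-1586/433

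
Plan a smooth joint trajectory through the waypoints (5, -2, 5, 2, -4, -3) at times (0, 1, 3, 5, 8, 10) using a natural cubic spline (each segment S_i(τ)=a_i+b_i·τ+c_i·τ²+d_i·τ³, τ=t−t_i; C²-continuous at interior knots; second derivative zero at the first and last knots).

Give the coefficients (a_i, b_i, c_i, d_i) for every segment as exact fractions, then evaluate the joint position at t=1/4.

  seg 0: a=5 b=-8608/941 c=0 d=2021/941
  seg 1: a=-2 b=-2545/941 c=6063/941 d=-12575/7528
  seg 2: a=5 b=5689/1882 c=-13473/3764 d=4961/7528
  seg 3: a=2 b=-3187/941 c=705/1882 d=55/1882
  seg 4: a=-4 b=-659/1882 c=600/941 d=-100/941
S(1/4) = 165413/60224

Δ: Δ0=-7, Δ1=7/2, Δ2=-3/2, Δ3=-2, Δ4=1/2
row 1: diag=6, rhs=63; c'=1/3, d'=21/2
row 2: denom=8−2·1/3=22/3; d'=(-30−2·21/2)/(22/3)=-153/22
row 3: denom=10−2·3/11=104/11; d'=(-3−2·-153/22)/(104/11)=15/13
row 4: denom=10−3·33/104=941/104; d'=(15−3·15/13)/(941/104)=1200/941
back: M4=1200/941
back: M3=15/13−33/104·1200/941=705/941
back: M2=-153/22−3/11·705/941=-13473/1882
back: M1=21/2−1/3·-13473/1882=12126/941
M: M0=0, M1=12126/941, M2=-13473/1882, M3=705/941, M4=1200/941, M5=0
seg 0: a=5, c=M0/2=0, d=(M1−M0)/(6·1)=2021/941, b=Δ0−h0·(2M0+M1)/6=-8608/941
seg 1: a=-2, c=M1/2=6063/941, d=(M2−M1)/(6·2)=-12575/7528, b=Δ1−h1·(2M1+M2)/6=-2545/941
seg 2: a=5, c=M2/2=-13473/3764, d=(M3−M2)/(6·2)=4961/7528, b=Δ2−h2·(2M2+M3)/6=5689/1882
seg 3: a=2, c=M3/2=705/1882, d=(M4−M3)/(6·3)=55/1882, b=Δ3−h3·(2M3+M4)/6=-3187/941
seg 4: a=-4, c=M4/2=600/941, d=(M5−M4)/(6·2)=-100/941, b=Δ4−h4·(2M4+M5)/6=-659/1882
t_q=1/4 → seg 0, τ=1/4; S=5+-8608/941·τ+0·τ²+2021/941·τ³=165413/60224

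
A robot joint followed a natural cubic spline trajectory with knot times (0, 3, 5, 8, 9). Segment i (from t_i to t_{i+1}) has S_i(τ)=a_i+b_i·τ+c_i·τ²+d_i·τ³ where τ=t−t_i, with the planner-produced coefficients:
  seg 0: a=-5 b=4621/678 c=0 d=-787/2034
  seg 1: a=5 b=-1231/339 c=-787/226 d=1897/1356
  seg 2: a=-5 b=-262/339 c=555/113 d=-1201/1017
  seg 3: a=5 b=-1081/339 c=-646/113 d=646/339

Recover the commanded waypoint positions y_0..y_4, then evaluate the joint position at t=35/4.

y_0=-5 y_1=5 y_2=-5 y_3=5 y_4=-2
S(35/4) = 711/3616

y_0 = S_0(0) = a_0 = -5
y_1 = S_1(0) = a_1 = 5
y_2 = S_2(0) = a_2 = -5
y_3 = S_3(0) = a_3 = 5
y_4 = S_3(1) = -2
t_q=35/4 is in segment 3 (τ=3/4); S_3(τ)=711/3616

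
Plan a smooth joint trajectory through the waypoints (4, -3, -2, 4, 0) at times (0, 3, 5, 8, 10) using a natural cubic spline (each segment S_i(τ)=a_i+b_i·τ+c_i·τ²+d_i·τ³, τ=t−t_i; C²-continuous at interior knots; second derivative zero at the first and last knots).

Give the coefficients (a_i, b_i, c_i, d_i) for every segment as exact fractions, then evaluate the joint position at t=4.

  seg 0: a=4 b=-1761/580 c=0 d=1223/15660
  seg 1: a=-3 b=-269/290 c=1223/1740 d=19/3480
  seg 2: a=-2 b=848/435 c=64/87 d=-938/3915
  seg 3: a=4 b=-46/435 c=-206/145 d=103/435
S(4) = -11203/3480

Δ: Δ0=-7/3, Δ1=1/2, Δ2=2, Δ3=-2
row 1: diag=10, rhs=17; c'=1/5, d'=17/10
row 2: denom=10−2·1/5=48/5; d'=(9−2·17/10)/(48/5)=7/12
row 3: denom=10−3·5/16=145/16; d'=(-24−3·7/12)/(145/16)=-412/145
back: M3=-412/145
back: M2=7/12−5/16·-412/145=128/87
back: M1=17/10−1/5·128/87=1223/870
M: M0=0, M1=1223/870, M2=128/87, M3=-412/145, M4=0
seg 0: a=4, c=M0/2=0, d=(M1−M0)/(6·3)=1223/15660, b=Δ0−h0·(2M0+M1)/6=-1761/580
seg 1: a=-3, c=M1/2=1223/1740, d=(M2−M1)/(6·2)=19/3480, b=Δ1−h1·(2M1+M2)/6=-269/290
seg 2: a=-2, c=M2/2=64/87, d=(M3−M2)/(6·3)=-938/3915, b=Δ2−h2·(2M2+M3)/6=848/435
seg 3: a=4, c=M3/2=-206/145, d=(M4−M3)/(6·2)=103/435, b=Δ3−h3·(2M3+M4)/6=-46/435
t_q=4 → seg 1, τ=1; S=-3+-269/290·τ+1223/1740·τ²+19/3480·τ³=-11203/3480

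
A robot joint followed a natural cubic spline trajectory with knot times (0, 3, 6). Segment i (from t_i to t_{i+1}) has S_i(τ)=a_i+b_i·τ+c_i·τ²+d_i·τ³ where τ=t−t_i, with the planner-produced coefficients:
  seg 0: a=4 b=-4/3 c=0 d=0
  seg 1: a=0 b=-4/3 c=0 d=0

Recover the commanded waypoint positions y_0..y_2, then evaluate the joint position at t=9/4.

y_0 = S_0(0) = a_0 = 4
y_1 = S_1(0) = a_1 = 0
y_2 = S_1(3) = -4
t_q=9/4 is in segment 0 (τ=9/4); S_0(τ)=1

y_0=4 y_1=0 y_2=-4
S(9/4) = 1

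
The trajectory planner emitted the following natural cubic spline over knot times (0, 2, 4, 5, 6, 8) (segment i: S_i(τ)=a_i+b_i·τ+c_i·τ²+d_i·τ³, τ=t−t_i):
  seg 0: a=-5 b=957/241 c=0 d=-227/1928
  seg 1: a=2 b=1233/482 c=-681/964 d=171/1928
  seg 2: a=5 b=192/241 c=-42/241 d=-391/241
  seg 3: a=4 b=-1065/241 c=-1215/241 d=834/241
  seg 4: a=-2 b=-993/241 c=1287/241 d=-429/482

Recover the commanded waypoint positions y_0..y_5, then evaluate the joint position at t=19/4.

y_0 = S_0(0) = a_0 = -5
y_1 = S_1(0) = a_1 = 2
y_2 = S_2(0) = a_2 = 5
y_3 = S_3(0) = a_3 = 4
y_4 = S_4(0) = a_4 = -2
y_5 = S_4(2) = 4
t_q=19/4 is in segment 2 (τ=3/4); S_2(τ)=74267/15424

y_0=-5 y_1=2 y_2=5 y_3=4 y_4=-2 y_5=4
S(19/4) = 74267/15424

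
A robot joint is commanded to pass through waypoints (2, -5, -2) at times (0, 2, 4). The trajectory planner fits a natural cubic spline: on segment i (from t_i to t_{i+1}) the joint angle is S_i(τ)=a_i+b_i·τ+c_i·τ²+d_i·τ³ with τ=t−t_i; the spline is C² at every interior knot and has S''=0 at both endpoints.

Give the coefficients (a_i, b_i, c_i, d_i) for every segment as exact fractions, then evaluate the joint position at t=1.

Δ: Δ0=-7/2, Δ1=3/2
row 1: diag=8, rhs=30; c'=1/4, d'=15/4
back: M1=15/4
M: M0=0, M1=15/4, M2=0
seg 0: a=2, c=M0/2=0, d=(M1−M0)/(6·2)=5/16, b=Δ0−h0·(2M0+M1)/6=-19/4
seg 1: a=-5, c=M1/2=15/8, d=(M2−M1)/(6·2)=-5/16, b=Δ1−h1·(2M1+M2)/6=-1
t_q=1 → seg 0, τ=1; S=2+-19/4·τ+0·τ²+5/16·τ³=-39/16

  seg 0: a=2 b=-19/4 c=0 d=5/16
  seg 1: a=-5 b=-1 c=15/8 d=-5/16
S(1) = -39/16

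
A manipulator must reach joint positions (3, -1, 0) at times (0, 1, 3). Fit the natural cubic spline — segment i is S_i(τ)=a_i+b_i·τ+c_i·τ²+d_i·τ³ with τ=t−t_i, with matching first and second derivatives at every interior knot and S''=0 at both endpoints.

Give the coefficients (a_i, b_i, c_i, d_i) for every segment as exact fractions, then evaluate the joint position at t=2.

  seg 0: a=3 b=-19/4 c=0 d=3/4
  seg 1: a=-1 b=-5/2 c=9/4 d=-3/8
S(2) = -13/8

Δ: Δ0=-4, Δ1=1/2
row 1: diag=6, rhs=27; c'=1/3, d'=9/2
back: M1=9/2
M: M0=0, M1=9/2, M2=0
seg 0: a=3, c=M0/2=0, d=(M1−M0)/(6·1)=3/4, b=Δ0−h0·(2M0+M1)/6=-19/4
seg 1: a=-1, c=M1/2=9/4, d=(M2−M1)/(6·2)=-3/8, b=Δ1−h1·(2M1+M2)/6=-5/2
t_q=2 → seg 1, τ=1; S=-1+-5/2·τ+9/4·τ²+-3/8·τ³=-13/8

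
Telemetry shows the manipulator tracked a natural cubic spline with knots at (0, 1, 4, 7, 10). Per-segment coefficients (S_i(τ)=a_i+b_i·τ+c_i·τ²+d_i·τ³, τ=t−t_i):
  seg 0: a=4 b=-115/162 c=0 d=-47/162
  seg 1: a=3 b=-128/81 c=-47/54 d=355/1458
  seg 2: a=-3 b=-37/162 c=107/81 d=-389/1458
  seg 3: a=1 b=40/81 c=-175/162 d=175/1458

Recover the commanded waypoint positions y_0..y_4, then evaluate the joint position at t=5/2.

y_0=4 y_1=3 y_2=-3 y_3=1 y_4=-4
S(5/2) = -73/144

y_0 = S_0(0) = a_0 = 4
y_1 = S_1(0) = a_1 = 3
y_2 = S_2(0) = a_2 = -3
y_3 = S_3(0) = a_3 = 1
y_4 = S_3(3) = -4
t_q=5/2 is in segment 1 (τ=3/2); S_1(τ)=-73/144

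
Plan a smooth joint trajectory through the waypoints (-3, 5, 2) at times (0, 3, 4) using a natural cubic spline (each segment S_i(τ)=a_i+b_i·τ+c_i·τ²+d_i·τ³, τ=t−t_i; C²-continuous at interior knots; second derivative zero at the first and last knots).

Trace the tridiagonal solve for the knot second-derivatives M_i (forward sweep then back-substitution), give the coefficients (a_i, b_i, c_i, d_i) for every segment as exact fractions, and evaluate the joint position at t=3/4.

  seg 0: a=-3 b=115/24 c=0 d=-17/72
  seg 1: a=5 b=-19/12 c=-17/8 d=17/24
S(3/4) = 253/512

Δ: Δ0=8/3, Δ1=-3
row 1: diag=8, rhs=-34; c'=1/8, d'=-17/4
back: M1=-17/4
M: M0=0, M1=-17/4, M2=0
seg 0: a=-3, c=M0/2=0, d=(M1−M0)/(6·3)=-17/72, b=Δ0−h0·(2M0+M1)/6=115/24
seg 1: a=5, c=M1/2=-17/8, d=(M2−M1)/(6·1)=17/24, b=Δ1−h1·(2M1+M2)/6=-19/12
t_q=3/4 → seg 0, τ=3/4; S=-3+115/24·τ+0·τ²+-17/72·τ³=253/512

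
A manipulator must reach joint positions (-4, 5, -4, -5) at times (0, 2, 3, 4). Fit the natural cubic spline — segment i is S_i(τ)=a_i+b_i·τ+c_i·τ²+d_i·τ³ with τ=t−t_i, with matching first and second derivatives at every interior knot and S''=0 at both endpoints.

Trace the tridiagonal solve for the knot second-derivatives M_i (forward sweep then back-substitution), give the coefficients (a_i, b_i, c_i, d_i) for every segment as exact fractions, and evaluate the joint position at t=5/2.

Δ: Δ0=9/2, Δ1=-9, Δ2=-1
row 1: diag=6, rhs=-81; c'=1/6, d'=-27/2
row 2: denom=4−1·1/6=23/6; d'=(48−1·-27/2)/(23/6)=369/23
back: M2=369/23
back: M1=-27/2−1/6·369/23=-372/23
M: M0=0, M1=-372/23, M2=369/23, M3=0
seg 0: a=-4, c=M0/2=0, d=(M1−M0)/(6·2)=-31/23, b=Δ0−h0·(2M0+M1)/6=455/46
seg 1: a=5, c=M1/2=-186/23, d=(M2−M1)/(6·1)=247/46, b=Δ1−h1·(2M1+M2)/6=-289/46
seg 2: a=-4, c=M2/2=369/46, d=(M3−M2)/(6·1)=-123/46, b=Δ2−h2·(2M2+M3)/6=-146/23
t_q=5/2 → seg 1, τ=1/2; S=5+-289/46·τ+-186/23·τ²+247/46·τ³=187/368

  seg 0: a=-4 b=455/46 c=0 d=-31/23
  seg 1: a=5 b=-289/46 c=-186/23 d=247/46
  seg 2: a=-4 b=-146/23 c=369/46 d=-123/46
S(5/2) = 187/368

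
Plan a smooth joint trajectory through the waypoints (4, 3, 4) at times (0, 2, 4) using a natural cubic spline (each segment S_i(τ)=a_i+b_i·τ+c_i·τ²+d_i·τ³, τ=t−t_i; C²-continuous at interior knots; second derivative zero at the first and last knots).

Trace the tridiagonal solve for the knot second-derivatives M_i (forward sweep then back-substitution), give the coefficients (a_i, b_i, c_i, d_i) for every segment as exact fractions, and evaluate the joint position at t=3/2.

Δ: Δ0=-1/2, Δ1=1/2
row 1: diag=8, rhs=6; c'=1/4, d'=3/4
back: M1=3/4
M: M0=0, M1=3/4, M2=0
seg 0: a=4, c=M0/2=0, d=(M1−M0)/(6·2)=1/16, b=Δ0−h0·(2M0+M1)/6=-3/4
seg 1: a=3, c=M1/2=3/8, d=(M2−M1)/(6·2)=-1/16, b=Δ1−h1·(2M1+M2)/6=0
t_q=3/2 → seg 0, τ=3/2; S=4+-3/4·τ+0·τ²+1/16·τ³=395/128

  seg 0: a=4 b=-3/4 c=0 d=1/16
  seg 1: a=3 b=0 c=3/8 d=-1/16
S(3/2) = 395/128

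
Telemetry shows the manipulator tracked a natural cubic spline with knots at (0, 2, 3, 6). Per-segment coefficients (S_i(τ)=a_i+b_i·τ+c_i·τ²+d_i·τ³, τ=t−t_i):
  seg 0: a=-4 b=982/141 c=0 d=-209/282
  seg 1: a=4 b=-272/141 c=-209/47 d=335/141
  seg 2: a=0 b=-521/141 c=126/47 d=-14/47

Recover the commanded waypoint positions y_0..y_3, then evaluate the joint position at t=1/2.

y_0=-4 y_1=4 y_2=0 y_3=5
S(1/2) = -459/752

y_0 = S_0(0) = a_0 = -4
y_1 = S_1(0) = a_1 = 4
y_2 = S_2(0) = a_2 = 0
y_3 = S_2(3) = 5
t_q=1/2 is in segment 0 (τ=1/2); S_0(τ)=-459/752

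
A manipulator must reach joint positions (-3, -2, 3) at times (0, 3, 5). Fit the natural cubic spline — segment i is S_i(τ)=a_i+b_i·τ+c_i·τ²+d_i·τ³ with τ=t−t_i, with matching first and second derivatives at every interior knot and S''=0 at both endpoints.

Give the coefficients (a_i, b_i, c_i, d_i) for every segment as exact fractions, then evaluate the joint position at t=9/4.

  seg 0: a=-3 b=-19/60 c=0 d=13/180
  seg 1: a=-2 b=49/30 c=13/20 d=-13/120
S(9/4) = -3699/1280

Δ: Δ0=1/3, Δ1=5/2
row 1: diag=10, rhs=13; c'=1/5, d'=13/10
back: M1=13/10
M: M0=0, M1=13/10, M2=0
seg 0: a=-3, c=M0/2=0, d=(M1−M0)/(6·3)=13/180, b=Δ0−h0·(2M0+M1)/6=-19/60
seg 1: a=-2, c=M1/2=13/20, d=(M2−M1)/(6·2)=-13/120, b=Δ1−h1·(2M1+M2)/6=49/30
t_q=9/4 → seg 0, τ=9/4; S=-3+-19/60·τ+0·τ²+13/180·τ³=-3699/1280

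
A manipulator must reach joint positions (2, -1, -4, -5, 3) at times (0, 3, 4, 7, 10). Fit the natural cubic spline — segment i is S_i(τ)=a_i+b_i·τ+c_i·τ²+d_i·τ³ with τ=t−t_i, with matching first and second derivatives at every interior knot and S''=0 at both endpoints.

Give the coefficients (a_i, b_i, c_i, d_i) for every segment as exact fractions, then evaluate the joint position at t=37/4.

Δ: Δ0=-1, Δ1=-3, Δ2=-1/3, Δ3=8/3
row 1: diag=8, rhs=-12; c'=1/8, d'=-3/2
row 2: denom=8−1·1/8=63/8; d'=(16−1·-3/2)/(63/8)=20/9
row 3: denom=12−3·8/21=76/7; d'=(18−3·20/9)/(76/7)=119/114
back: M3=119/114
back: M2=20/9−8/21·119/114=104/57
back: M1=-3/2−1/8·104/57=-197/114
M: M0=0, M1=-197/114, M2=104/57, M3=119/114, M4=0
seg 0: a=2, c=M0/2=0, d=(M1−M0)/(6·3)=-197/2052, b=Δ0−h0·(2M0+M1)/6=-31/228
seg 1: a=-1, c=M1/2=-197/228, d=(M2−M1)/(6·1)=45/76, b=Δ1−h1·(2M1+M2)/6=-311/114
seg 2: a=-4, c=M2/2=52/57, d=(M3−M2)/(6·3)=-89/2052, b=Δ2−h2·(2M2+M3)/6=-611/228
seg 3: a=-5, c=M3/2=119/228, d=(M4−M3)/(6·3)=-119/2052, b=Δ3−h3·(2M3+M4)/6=185/114
t_q=37/4 → seg 3, τ=9/4; S=-5+185/114·τ+119/228·τ²+-119/2052·τ³=3079/4864

  seg 0: a=2 b=-31/228 c=0 d=-197/2052
  seg 1: a=-1 b=-311/114 c=-197/228 d=45/76
  seg 2: a=-4 b=-611/228 c=52/57 d=-89/2052
  seg 3: a=-5 b=185/114 c=119/228 d=-119/2052
S(37/4) = 3079/4864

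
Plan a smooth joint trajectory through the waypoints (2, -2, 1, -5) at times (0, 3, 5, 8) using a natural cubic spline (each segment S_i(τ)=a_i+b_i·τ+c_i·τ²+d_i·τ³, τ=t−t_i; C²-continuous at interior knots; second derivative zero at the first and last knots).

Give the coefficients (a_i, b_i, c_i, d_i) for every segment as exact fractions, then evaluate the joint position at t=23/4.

Δ: Δ0=-4/3, Δ1=3/2, Δ2=-2
row 1: diag=10, rhs=17; c'=1/5, d'=17/10
row 2: denom=10−2·1/5=48/5; d'=(-21−2·17/10)/(48/5)=-61/24
back: M2=-61/24
back: M1=17/10−1/5·-61/24=53/24
M: M0=0, M1=53/24, M2=-61/24, M3=0
seg 0: a=2, c=M0/2=0, d=(M1−M0)/(6·3)=53/432, b=Δ0−h0·(2M0+M1)/6=-39/16
seg 1: a=-2, c=M1/2=53/48, d=(M2−M1)/(6·2)=-19/48, b=Δ1−h1·(2M1+M2)/6=7/8
seg 2: a=1, c=M2/2=-61/48, d=(M3−M2)/(6·3)=61/432, b=Δ2−h2·(2M2+M3)/6=13/24
t_q=23/4 → seg 2, τ=3/4; S=1+13/24·τ+-61/48·τ²+61/432·τ³=769/1024

  seg 0: a=2 b=-39/16 c=0 d=53/432
  seg 1: a=-2 b=7/8 c=53/48 d=-19/48
  seg 2: a=1 b=13/24 c=-61/48 d=61/432
S(23/4) = 769/1024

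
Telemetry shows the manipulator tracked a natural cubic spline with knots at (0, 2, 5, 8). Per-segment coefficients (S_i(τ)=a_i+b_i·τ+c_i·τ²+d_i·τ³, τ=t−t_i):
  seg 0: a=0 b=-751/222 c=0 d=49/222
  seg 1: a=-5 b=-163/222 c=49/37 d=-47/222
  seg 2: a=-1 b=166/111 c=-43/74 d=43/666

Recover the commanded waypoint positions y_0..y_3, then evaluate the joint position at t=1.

y_0=0 y_1=-5 y_2=-1 y_3=0
S(1) = -117/37

y_0 = S_0(0) = a_0 = 0
y_1 = S_1(0) = a_1 = -5
y_2 = S_2(0) = a_2 = -1
y_3 = S_2(3) = 0
t_q=1 is in segment 0 (τ=1); S_0(τ)=-117/37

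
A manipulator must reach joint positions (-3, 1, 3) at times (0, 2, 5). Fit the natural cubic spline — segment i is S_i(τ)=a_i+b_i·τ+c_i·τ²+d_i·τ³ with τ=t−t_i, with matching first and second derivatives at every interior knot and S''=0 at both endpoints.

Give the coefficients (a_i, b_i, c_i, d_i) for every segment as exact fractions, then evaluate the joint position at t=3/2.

  seg 0: a=-3 b=34/15 c=0 d=-1/15
  seg 1: a=1 b=22/15 c=-2/5 d=2/45
S(3/2) = 7/40

Δ: Δ0=2, Δ1=2/3
row 1: diag=10, rhs=-8; c'=3/10, d'=-4/5
back: M1=-4/5
M: M0=0, M1=-4/5, M2=0
seg 0: a=-3, c=M0/2=0, d=(M1−M0)/(6·2)=-1/15, b=Δ0−h0·(2M0+M1)/6=34/15
seg 1: a=1, c=M1/2=-2/5, d=(M2−M1)/(6·3)=2/45, b=Δ1−h1·(2M1+M2)/6=22/15
t_q=3/2 → seg 0, τ=3/2; S=-3+34/15·τ+0·τ²+-1/15·τ³=7/40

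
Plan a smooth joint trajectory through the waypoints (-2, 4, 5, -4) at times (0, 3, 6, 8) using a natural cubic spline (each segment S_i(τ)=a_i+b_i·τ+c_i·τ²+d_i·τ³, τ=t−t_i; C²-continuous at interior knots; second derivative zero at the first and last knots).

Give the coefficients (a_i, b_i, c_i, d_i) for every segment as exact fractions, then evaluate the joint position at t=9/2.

  seg 0: a=-2 b=457/222 c=0 d=-13/1998
  seg 1: a=4 b=209/111 c=-13/222 d=-305/1998
  seg 2: a=5 b=-575/222 c=-53/37 d=53/222
S(9/2) = 3657/592

Δ: Δ0=2, Δ1=1/3, Δ2=-9/2
row 1: diag=12, rhs=-10; c'=1/4, d'=-5/6
row 2: denom=10−3·1/4=37/4; d'=(-29−3·-5/6)/(37/4)=-106/37
back: M2=-106/37
back: M1=-5/6−1/4·-106/37=-13/111
M: M0=0, M1=-13/111, M2=-106/37, M3=0
seg 0: a=-2, c=M0/2=0, d=(M1−M0)/(6·3)=-13/1998, b=Δ0−h0·(2M0+M1)/6=457/222
seg 1: a=4, c=M1/2=-13/222, d=(M2−M1)/(6·3)=-305/1998, b=Δ1−h1·(2M1+M2)/6=209/111
seg 2: a=5, c=M2/2=-53/37, d=(M3−M2)/(6·2)=53/222, b=Δ2−h2·(2M2+M3)/6=-575/222
t_q=9/2 → seg 1, τ=3/2; S=4+209/111·τ+-13/222·τ²+-305/1998·τ³=3657/592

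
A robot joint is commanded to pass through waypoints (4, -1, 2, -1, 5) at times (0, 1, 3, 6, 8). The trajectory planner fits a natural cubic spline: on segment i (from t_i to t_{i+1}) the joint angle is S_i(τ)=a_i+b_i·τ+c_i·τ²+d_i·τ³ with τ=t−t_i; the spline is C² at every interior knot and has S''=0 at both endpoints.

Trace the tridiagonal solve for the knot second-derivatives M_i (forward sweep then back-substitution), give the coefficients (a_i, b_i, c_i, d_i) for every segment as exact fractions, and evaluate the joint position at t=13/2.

Δ: Δ0=-5, Δ1=3/2, Δ2=-1, Δ3=3
row 1: diag=6, rhs=39; c'=1/3, d'=13/2
row 2: denom=10−2·1/3=28/3; d'=(-15−2·13/2)/(28/3)=-3
row 3: denom=10−3·9/28=253/28; d'=(24−3·-3)/(253/28)=84/23
back: M3=84/23
back: M2=-3−9/28·84/23=-96/23
back: M1=13/2−1/3·-96/23=363/46
M: M0=0, M1=363/46, M2=-96/23, M3=84/23, M4=0
seg 0: a=4, c=M0/2=0, d=(M1−M0)/(6·1)=121/92, b=Δ0−h0·(2M0+M1)/6=-581/92
seg 1: a=-1, c=M1/2=363/92, d=(M2−M1)/(6·2)=-185/184, b=Δ1−h1·(2M1+M2)/6=-109/46
seg 2: a=2, c=M2/2=-48/23, d=(M3−M2)/(6·3)=10/23, b=Δ2−h2·(2M2+M3)/6=31/23
seg 3: a=-1, c=M3/2=42/23, d=(M4−M3)/(6·2)=-7/23, b=Δ3−h3·(2M3+M4)/6=13/23
t_q=13/2 → seg 3, τ=1/2; S=-1+13/23·τ+42/23·τ²+-7/23·τ³=-55/184

  seg 0: a=4 b=-581/92 c=0 d=121/92
  seg 1: a=-1 b=-109/46 c=363/92 d=-185/184
  seg 2: a=2 b=31/23 c=-48/23 d=10/23
  seg 3: a=-1 b=13/23 c=42/23 d=-7/23
S(13/2) = -55/184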